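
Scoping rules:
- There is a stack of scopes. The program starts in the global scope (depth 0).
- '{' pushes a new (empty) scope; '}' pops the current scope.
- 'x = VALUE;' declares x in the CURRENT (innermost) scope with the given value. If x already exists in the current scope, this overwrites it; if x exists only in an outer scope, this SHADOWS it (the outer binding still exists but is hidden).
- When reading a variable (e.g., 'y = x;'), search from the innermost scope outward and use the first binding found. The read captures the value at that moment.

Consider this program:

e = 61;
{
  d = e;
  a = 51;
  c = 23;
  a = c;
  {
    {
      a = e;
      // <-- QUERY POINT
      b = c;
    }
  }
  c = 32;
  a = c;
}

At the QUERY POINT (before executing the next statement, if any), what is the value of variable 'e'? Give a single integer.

Step 1: declare e=61 at depth 0
Step 2: enter scope (depth=1)
Step 3: declare d=(read e)=61 at depth 1
Step 4: declare a=51 at depth 1
Step 5: declare c=23 at depth 1
Step 6: declare a=(read c)=23 at depth 1
Step 7: enter scope (depth=2)
Step 8: enter scope (depth=3)
Step 9: declare a=(read e)=61 at depth 3
Visible at query point: a=61 c=23 d=61 e=61

Answer: 61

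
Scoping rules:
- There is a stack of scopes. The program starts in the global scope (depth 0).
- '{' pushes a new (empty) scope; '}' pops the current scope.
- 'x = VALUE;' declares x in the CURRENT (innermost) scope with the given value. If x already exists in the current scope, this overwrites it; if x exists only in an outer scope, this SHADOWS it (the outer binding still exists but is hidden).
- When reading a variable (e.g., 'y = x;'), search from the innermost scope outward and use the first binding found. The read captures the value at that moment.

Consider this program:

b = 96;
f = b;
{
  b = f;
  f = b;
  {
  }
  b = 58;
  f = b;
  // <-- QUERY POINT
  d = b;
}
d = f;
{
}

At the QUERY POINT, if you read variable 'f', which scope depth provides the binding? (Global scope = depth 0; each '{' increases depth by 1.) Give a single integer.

Step 1: declare b=96 at depth 0
Step 2: declare f=(read b)=96 at depth 0
Step 3: enter scope (depth=1)
Step 4: declare b=(read f)=96 at depth 1
Step 5: declare f=(read b)=96 at depth 1
Step 6: enter scope (depth=2)
Step 7: exit scope (depth=1)
Step 8: declare b=58 at depth 1
Step 9: declare f=(read b)=58 at depth 1
Visible at query point: b=58 f=58

Answer: 1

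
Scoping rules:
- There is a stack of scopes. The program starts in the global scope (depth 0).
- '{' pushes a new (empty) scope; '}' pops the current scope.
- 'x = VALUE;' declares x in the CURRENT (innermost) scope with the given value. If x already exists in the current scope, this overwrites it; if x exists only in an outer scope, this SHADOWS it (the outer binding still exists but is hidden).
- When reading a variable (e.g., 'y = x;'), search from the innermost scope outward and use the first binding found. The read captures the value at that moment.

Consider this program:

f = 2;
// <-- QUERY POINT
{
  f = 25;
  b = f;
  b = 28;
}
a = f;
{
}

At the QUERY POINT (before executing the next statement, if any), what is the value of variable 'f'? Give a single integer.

Answer: 2

Derivation:
Step 1: declare f=2 at depth 0
Visible at query point: f=2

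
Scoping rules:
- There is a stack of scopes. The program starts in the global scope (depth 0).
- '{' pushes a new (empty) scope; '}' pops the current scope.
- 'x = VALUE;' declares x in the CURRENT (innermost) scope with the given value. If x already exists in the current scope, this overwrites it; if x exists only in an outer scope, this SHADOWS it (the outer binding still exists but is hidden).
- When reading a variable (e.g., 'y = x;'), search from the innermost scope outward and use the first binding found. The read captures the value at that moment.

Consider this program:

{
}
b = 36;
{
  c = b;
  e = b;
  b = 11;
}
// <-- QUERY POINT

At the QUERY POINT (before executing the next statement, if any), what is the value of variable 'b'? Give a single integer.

Step 1: enter scope (depth=1)
Step 2: exit scope (depth=0)
Step 3: declare b=36 at depth 0
Step 4: enter scope (depth=1)
Step 5: declare c=(read b)=36 at depth 1
Step 6: declare e=(read b)=36 at depth 1
Step 7: declare b=11 at depth 1
Step 8: exit scope (depth=0)
Visible at query point: b=36

Answer: 36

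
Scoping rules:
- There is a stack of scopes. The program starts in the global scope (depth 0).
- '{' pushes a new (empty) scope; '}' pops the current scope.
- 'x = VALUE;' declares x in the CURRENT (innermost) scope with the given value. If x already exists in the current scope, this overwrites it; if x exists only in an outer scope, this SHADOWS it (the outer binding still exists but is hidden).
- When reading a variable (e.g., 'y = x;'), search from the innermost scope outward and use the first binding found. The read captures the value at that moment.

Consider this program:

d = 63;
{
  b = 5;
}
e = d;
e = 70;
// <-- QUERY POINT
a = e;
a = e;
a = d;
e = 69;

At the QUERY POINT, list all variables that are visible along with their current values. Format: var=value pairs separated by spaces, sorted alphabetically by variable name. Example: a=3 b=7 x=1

Step 1: declare d=63 at depth 0
Step 2: enter scope (depth=1)
Step 3: declare b=5 at depth 1
Step 4: exit scope (depth=0)
Step 5: declare e=(read d)=63 at depth 0
Step 6: declare e=70 at depth 0
Visible at query point: d=63 e=70

Answer: d=63 e=70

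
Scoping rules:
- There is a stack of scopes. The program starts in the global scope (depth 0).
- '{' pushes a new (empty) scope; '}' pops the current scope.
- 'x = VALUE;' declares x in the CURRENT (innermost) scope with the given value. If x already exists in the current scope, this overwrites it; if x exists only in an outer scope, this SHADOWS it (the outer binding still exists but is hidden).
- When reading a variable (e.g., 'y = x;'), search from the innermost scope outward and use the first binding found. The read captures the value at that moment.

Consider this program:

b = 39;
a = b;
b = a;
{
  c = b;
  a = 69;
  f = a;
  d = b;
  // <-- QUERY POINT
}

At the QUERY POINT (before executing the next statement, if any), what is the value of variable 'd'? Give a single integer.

Answer: 39

Derivation:
Step 1: declare b=39 at depth 0
Step 2: declare a=(read b)=39 at depth 0
Step 3: declare b=(read a)=39 at depth 0
Step 4: enter scope (depth=1)
Step 5: declare c=(read b)=39 at depth 1
Step 6: declare a=69 at depth 1
Step 7: declare f=(read a)=69 at depth 1
Step 8: declare d=(read b)=39 at depth 1
Visible at query point: a=69 b=39 c=39 d=39 f=69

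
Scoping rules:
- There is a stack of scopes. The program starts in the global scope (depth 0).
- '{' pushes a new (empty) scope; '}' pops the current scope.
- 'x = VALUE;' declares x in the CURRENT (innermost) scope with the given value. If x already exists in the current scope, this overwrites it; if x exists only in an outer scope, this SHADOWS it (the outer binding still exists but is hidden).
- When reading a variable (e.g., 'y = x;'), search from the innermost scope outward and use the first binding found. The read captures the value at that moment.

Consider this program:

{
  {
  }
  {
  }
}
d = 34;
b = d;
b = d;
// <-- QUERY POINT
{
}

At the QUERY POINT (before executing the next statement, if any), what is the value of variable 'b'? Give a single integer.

Answer: 34

Derivation:
Step 1: enter scope (depth=1)
Step 2: enter scope (depth=2)
Step 3: exit scope (depth=1)
Step 4: enter scope (depth=2)
Step 5: exit scope (depth=1)
Step 6: exit scope (depth=0)
Step 7: declare d=34 at depth 0
Step 8: declare b=(read d)=34 at depth 0
Step 9: declare b=(read d)=34 at depth 0
Visible at query point: b=34 d=34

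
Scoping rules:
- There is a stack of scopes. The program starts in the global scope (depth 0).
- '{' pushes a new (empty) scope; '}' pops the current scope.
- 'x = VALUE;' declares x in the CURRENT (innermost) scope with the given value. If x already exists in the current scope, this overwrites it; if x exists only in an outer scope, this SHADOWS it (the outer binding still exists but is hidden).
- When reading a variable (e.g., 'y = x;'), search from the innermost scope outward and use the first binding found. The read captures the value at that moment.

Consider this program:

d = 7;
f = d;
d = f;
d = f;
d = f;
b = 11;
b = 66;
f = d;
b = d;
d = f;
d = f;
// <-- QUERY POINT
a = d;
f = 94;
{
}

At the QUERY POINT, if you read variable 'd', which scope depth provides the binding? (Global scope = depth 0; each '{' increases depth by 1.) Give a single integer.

Step 1: declare d=7 at depth 0
Step 2: declare f=(read d)=7 at depth 0
Step 3: declare d=(read f)=7 at depth 0
Step 4: declare d=(read f)=7 at depth 0
Step 5: declare d=(read f)=7 at depth 0
Step 6: declare b=11 at depth 0
Step 7: declare b=66 at depth 0
Step 8: declare f=(read d)=7 at depth 0
Step 9: declare b=(read d)=7 at depth 0
Step 10: declare d=(read f)=7 at depth 0
Step 11: declare d=(read f)=7 at depth 0
Visible at query point: b=7 d=7 f=7

Answer: 0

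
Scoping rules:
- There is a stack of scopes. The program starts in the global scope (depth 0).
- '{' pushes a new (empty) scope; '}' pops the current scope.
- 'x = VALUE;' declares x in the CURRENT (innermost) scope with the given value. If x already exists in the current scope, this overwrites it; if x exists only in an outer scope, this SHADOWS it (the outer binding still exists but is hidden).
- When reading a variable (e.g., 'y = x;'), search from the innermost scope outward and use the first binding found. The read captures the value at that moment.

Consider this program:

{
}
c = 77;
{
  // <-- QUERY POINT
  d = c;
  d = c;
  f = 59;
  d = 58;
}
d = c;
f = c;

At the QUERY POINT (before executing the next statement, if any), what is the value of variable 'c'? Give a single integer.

Answer: 77

Derivation:
Step 1: enter scope (depth=1)
Step 2: exit scope (depth=0)
Step 3: declare c=77 at depth 0
Step 4: enter scope (depth=1)
Visible at query point: c=77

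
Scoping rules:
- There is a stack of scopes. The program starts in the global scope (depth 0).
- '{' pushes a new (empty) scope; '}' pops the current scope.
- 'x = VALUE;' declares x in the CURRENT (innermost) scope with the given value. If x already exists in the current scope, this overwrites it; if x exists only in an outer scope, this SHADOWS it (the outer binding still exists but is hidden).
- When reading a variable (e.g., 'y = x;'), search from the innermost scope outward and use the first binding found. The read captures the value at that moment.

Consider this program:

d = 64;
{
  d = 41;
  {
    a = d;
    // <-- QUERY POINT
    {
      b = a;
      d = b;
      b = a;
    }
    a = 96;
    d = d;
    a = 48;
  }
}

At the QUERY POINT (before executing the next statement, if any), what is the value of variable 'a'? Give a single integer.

Step 1: declare d=64 at depth 0
Step 2: enter scope (depth=1)
Step 3: declare d=41 at depth 1
Step 4: enter scope (depth=2)
Step 5: declare a=(read d)=41 at depth 2
Visible at query point: a=41 d=41

Answer: 41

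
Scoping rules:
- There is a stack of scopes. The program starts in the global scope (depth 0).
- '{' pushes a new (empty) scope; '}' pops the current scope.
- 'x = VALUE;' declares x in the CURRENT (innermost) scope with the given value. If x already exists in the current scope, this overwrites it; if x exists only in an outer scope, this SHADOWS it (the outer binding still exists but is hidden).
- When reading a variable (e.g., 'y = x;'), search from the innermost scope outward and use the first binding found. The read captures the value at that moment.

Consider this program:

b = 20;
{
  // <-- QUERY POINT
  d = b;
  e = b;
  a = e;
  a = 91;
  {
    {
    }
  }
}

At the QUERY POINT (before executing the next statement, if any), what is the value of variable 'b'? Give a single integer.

Answer: 20

Derivation:
Step 1: declare b=20 at depth 0
Step 2: enter scope (depth=1)
Visible at query point: b=20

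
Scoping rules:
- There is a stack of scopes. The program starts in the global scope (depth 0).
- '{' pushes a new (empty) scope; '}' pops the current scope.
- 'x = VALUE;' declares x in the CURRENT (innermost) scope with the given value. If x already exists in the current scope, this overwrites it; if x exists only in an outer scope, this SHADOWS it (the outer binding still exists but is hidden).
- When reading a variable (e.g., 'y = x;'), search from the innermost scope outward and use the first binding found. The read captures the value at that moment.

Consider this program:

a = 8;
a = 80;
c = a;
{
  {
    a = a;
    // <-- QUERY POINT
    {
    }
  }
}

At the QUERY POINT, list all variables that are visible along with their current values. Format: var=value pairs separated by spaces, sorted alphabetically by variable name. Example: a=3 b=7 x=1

Answer: a=80 c=80

Derivation:
Step 1: declare a=8 at depth 0
Step 2: declare a=80 at depth 0
Step 3: declare c=(read a)=80 at depth 0
Step 4: enter scope (depth=1)
Step 5: enter scope (depth=2)
Step 6: declare a=(read a)=80 at depth 2
Visible at query point: a=80 c=80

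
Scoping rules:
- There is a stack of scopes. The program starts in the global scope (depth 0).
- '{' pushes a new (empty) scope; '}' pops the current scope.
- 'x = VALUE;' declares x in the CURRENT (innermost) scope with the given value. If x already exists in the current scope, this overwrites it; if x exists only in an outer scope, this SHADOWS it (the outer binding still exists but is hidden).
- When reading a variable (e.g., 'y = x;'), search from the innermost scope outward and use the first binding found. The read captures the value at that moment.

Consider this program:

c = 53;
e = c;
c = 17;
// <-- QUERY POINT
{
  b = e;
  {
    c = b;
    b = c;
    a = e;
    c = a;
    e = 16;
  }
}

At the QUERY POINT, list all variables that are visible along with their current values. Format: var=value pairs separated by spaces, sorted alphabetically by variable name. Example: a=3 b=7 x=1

Step 1: declare c=53 at depth 0
Step 2: declare e=(read c)=53 at depth 0
Step 3: declare c=17 at depth 0
Visible at query point: c=17 e=53

Answer: c=17 e=53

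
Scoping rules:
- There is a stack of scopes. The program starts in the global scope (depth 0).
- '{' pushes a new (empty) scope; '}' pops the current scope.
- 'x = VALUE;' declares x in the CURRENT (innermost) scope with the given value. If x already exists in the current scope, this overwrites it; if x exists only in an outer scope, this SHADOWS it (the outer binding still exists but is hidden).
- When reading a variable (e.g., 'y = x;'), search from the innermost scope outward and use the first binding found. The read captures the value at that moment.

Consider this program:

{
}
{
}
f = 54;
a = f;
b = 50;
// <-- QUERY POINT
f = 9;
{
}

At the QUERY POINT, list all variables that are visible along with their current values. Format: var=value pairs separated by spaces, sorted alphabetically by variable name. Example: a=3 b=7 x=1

Step 1: enter scope (depth=1)
Step 2: exit scope (depth=0)
Step 3: enter scope (depth=1)
Step 4: exit scope (depth=0)
Step 5: declare f=54 at depth 0
Step 6: declare a=(read f)=54 at depth 0
Step 7: declare b=50 at depth 0
Visible at query point: a=54 b=50 f=54

Answer: a=54 b=50 f=54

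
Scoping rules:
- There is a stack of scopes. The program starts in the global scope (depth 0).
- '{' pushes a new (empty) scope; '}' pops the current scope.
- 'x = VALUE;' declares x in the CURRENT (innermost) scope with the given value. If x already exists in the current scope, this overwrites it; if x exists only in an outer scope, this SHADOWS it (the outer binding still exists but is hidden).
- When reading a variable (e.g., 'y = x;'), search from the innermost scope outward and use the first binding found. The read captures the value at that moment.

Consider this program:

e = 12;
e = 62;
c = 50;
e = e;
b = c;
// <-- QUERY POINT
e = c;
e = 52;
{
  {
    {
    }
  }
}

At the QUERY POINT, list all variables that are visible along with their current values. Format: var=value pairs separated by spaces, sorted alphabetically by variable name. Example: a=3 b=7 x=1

Answer: b=50 c=50 e=62

Derivation:
Step 1: declare e=12 at depth 0
Step 2: declare e=62 at depth 0
Step 3: declare c=50 at depth 0
Step 4: declare e=(read e)=62 at depth 0
Step 5: declare b=(read c)=50 at depth 0
Visible at query point: b=50 c=50 e=62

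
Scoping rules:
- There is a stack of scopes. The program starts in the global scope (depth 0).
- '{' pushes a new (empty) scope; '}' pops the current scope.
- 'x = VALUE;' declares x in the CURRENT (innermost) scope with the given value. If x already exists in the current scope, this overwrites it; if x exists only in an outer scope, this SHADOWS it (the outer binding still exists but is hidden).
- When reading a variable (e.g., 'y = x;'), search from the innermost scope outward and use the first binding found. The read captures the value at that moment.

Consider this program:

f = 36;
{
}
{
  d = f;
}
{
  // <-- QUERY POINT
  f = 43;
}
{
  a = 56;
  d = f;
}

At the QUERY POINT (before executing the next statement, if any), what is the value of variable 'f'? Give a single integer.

Step 1: declare f=36 at depth 0
Step 2: enter scope (depth=1)
Step 3: exit scope (depth=0)
Step 4: enter scope (depth=1)
Step 5: declare d=(read f)=36 at depth 1
Step 6: exit scope (depth=0)
Step 7: enter scope (depth=1)
Visible at query point: f=36

Answer: 36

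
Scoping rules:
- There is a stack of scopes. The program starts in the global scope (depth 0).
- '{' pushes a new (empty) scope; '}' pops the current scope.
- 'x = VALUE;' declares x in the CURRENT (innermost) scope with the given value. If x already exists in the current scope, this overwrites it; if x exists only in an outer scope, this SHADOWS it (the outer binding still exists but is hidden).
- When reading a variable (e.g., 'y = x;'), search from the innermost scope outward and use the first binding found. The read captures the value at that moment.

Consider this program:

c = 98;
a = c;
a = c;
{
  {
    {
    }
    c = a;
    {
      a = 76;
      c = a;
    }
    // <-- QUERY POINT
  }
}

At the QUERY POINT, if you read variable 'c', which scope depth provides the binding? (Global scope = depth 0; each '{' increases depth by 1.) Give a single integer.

Answer: 2

Derivation:
Step 1: declare c=98 at depth 0
Step 2: declare a=(read c)=98 at depth 0
Step 3: declare a=(read c)=98 at depth 0
Step 4: enter scope (depth=1)
Step 5: enter scope (depth=2)
Step 6: enter scope (depth=3)
Step 7: exit scope (depth=2)
Step 8: declare c=(read a)=98 at depth 2
Step 9: enter scope (depth=3)
Step 10: declare a=76 at depth 3
Step 11: declare c=(read a)=76 at depth 3
Step 12: exit scope (depth=2)
Visible at query point: a=98 c=98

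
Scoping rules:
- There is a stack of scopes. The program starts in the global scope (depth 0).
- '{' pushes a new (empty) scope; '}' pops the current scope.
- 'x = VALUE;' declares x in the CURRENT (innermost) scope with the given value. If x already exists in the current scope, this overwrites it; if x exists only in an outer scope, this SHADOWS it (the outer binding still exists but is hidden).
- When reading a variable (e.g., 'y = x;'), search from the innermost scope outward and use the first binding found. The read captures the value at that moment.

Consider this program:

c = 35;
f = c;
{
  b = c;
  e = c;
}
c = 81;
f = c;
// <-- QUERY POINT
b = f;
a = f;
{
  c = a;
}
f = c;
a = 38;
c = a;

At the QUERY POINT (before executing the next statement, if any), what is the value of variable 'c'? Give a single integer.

Answer: 81

Derivation:
Step 1: declare c=35 at depth 0
Step 2: declare f=(read c)=35 at depth 0
Step 3: enter scope (depth=1)
Step 4: declare b=(read c)=35 at depth 1
Step 5: declare e=(read c)=35 at depth 1
Step 6: exit scope (depth=0)
Step 7: declare c=81 at depth 0
Step 8: declare f=(read c)=81 at depth 0
Visible at query point: c=81 f=81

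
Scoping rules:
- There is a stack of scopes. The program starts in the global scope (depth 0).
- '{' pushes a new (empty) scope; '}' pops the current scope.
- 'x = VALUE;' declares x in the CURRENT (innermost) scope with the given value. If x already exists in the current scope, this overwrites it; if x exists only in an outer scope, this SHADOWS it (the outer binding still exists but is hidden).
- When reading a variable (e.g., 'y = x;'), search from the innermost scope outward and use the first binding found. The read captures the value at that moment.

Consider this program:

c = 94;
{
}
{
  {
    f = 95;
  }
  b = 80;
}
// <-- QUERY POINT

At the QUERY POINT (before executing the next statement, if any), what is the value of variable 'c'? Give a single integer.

Step 1: declare c=94 at depth 0
Step 2: enter scope (depth=1)
Step 3: exit scope (depth=0)
Step 4: enter scope (depth=1)
Step 5: enter scope (depth=2)
Step 6: declare f=95 at depth 2
Step 7: exit scope (depth=1)
Step 8: declare b=80 at depth 1
Step 9: exit scope (depth=0)
Visible at query point: c=94

Answer: 94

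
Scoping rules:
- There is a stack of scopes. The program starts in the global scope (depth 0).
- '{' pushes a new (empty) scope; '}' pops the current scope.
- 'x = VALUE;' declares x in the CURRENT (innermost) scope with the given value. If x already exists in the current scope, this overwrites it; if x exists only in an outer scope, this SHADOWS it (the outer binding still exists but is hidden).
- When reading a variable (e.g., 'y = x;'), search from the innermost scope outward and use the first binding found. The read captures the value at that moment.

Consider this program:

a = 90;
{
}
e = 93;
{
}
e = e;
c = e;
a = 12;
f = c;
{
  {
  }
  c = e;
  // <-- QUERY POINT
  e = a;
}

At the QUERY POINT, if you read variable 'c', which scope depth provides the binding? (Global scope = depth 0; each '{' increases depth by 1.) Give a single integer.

Step 1: declare a=90 at depth 0
Step 2: enter scope (depth=1)
Step 3: exit scope (depth=0)
Step 4: declare e=93 at depth 0
Step 5: enter scope (depth=1)
Step 6: exit scope (depth=0)
Step 7: declare e=(read e)=93 at depth 0
Step 8: declare c=(read e)=93 at depth 0
Step 9: declare a=12 at depth 0
Step 10: declare f=(read c)=93 at depth 0
Step 11: enter scope (depth=1)
Step 12: enter scope (depth=2)
Step 13: exit scope (depth=1)
Step 14: declare c=(read e)=93 at depth 1
Visible at query point: a=12 c=93 e=93 f=93

Answer: 1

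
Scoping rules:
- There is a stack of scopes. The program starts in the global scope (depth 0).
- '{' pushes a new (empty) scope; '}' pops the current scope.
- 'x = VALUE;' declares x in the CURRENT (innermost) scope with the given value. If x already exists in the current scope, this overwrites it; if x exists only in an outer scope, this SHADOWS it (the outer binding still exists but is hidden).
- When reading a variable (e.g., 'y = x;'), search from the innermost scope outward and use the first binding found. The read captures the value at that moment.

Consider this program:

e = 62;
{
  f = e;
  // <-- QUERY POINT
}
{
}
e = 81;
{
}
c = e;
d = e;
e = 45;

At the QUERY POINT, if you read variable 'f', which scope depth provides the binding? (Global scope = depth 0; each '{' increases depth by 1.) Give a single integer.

Answer: 1

Derivation:
Step 1: declare e=62 at depth 0
Step 2: enter scope (depth=1)
Step 3: declare f=(read e)=62 at depth 1
Visible at query point: e=62 f=62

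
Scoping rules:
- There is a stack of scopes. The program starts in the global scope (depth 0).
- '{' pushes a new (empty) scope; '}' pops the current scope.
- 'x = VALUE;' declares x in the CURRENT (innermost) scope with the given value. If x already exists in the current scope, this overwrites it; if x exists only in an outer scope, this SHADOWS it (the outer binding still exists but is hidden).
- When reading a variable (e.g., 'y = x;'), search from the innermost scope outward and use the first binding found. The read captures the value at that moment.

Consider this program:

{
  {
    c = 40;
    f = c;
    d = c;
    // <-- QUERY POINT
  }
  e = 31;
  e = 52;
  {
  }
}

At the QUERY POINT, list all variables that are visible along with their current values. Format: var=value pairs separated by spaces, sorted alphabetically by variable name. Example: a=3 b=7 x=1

Answer: c=40 d=40 f=40

Derivation:
Step 1: enter scope (depth=1)
Step 2: enter scope (depth=2)
Step 3: declare c=40 at depth 2
Step 4: declare f=(read c)=40 at depth 2
Step 5: declare d=(read c)=40 at depth 2
Visible at query point: c=40 d=40 f=40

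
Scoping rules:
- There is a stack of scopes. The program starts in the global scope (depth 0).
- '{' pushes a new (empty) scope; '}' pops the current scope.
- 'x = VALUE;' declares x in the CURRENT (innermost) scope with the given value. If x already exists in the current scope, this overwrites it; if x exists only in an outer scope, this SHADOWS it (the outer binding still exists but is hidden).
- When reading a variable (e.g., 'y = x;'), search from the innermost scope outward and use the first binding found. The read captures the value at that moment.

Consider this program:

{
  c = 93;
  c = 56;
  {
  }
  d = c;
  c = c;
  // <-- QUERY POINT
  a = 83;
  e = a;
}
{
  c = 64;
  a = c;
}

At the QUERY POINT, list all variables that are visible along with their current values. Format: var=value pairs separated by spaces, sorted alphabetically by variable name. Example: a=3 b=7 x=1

Step 1: enter scope (depth=1)
Step 2: declare c=93 at depth 1
Step 3: declare c=56 at depth 1
Step 4: enter scope (depth=2)
Step 5: exit scope (depth=1)
Step 6: declare d=(read c)=56 at depth 1
Step 7: declare c=(read c)=56 at depth 1
Visible at query point: c=56 d=56

Answer: c=56 d=56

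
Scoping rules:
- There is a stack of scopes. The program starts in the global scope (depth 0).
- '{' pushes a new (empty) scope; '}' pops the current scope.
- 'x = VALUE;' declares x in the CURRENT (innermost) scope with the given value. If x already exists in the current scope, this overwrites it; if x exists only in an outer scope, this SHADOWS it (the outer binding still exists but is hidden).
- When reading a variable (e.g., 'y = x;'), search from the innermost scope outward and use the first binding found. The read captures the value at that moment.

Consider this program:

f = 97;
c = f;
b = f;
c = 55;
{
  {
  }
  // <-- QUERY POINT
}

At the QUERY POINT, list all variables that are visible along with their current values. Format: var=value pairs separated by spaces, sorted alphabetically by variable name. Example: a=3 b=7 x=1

Answer: b=97 c=55 f=97

Derivation:
Step 1: declare f=97 at depth 0
Step 2: declare c=(read f)=97 at depth 0
Step 3: declare b=(read f)=97 at depth 0
Step 4: declare c=55 at depth 0
Step 5: enter scope (depth=1)
Step 6: enter scope (depth=2)
Step 7: exit scope (depth=1)
Visible at query point: b=97 c=55 f=97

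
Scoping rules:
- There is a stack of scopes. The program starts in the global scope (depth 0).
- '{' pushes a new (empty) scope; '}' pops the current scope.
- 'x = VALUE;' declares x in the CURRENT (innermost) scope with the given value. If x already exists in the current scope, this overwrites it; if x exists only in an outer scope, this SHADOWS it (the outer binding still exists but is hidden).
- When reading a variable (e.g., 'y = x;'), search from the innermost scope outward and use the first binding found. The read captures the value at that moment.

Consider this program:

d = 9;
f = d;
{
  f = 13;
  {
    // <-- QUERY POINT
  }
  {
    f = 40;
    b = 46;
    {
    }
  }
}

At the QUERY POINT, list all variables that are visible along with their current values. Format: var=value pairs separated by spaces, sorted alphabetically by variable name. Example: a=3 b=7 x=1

Step 1: declare d=9 at depth 0
Step 2: declare f=(read d)=9 at depth 0
Step 3: enter scope (depth=1)
Step 4: declare f=13 at depth 1
Step 5: enter scope (depth=2)
Visible at query point: d=9 f=13

Answer: d=9 f=13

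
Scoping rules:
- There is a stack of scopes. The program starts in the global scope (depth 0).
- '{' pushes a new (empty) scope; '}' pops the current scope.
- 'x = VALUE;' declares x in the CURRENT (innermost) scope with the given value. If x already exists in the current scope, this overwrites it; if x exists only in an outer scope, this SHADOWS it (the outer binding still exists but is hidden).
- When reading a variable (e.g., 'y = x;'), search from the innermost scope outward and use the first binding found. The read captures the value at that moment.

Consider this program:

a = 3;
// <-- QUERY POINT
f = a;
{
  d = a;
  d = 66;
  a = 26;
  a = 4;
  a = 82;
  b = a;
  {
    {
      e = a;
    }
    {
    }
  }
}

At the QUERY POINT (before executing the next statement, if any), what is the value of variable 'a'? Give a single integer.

Step 1: declare a=3 at depth 0
Visible at query point: a=3

Answer: 3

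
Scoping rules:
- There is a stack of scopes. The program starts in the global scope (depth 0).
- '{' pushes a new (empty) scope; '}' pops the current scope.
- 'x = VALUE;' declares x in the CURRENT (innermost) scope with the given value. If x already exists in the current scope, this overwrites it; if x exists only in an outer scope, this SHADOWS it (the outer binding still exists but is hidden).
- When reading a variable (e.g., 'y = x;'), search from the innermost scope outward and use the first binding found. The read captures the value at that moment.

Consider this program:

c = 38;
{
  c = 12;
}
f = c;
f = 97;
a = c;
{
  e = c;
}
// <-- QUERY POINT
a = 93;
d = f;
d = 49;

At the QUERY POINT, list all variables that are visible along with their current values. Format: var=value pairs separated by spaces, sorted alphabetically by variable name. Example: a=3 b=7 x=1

Step 1: declare c=38 at depth 0
Step 2: enter scope (depth=1)
Step 3: declare c=12 at depth 1
Step 4: exit scope (depth=0)
Step 5: declare f=(read c)=38 at depth 0
Step 6: declare f=97 at depth 0
Step 7: declare a=(read c)=38 at depth 0
Step 8: enter scope (depth=1)
Step 9: declare e=(read c)=38 at depth 1
Step 10: exit scope (depth=0)
Visible at query point: a=38 c=38 f=97

Answer: a=38 c=38 f=97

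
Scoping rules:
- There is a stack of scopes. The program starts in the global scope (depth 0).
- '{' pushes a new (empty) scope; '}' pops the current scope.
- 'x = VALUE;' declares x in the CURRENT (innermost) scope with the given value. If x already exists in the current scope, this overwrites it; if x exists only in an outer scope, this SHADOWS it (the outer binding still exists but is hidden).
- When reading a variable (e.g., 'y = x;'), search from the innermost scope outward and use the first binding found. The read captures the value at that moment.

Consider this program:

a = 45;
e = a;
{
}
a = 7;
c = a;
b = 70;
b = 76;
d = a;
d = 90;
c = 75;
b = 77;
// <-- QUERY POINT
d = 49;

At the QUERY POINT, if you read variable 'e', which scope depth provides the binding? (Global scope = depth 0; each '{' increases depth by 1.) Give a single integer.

Step 1: declare a=45 at depth 0
Step 2: declare e=(read a)=45 at depth 0
Step 3: enter scope (depth=1)
Step 4: exit scope (depth=0)
Step 5: declare a=7 at depth 0
Step 6: declare c=(read a)=7 at depth 0
Step 7: declare b=70 at depth 0
Step 8: declare b=76 at depth 0
Step 9: declare d=(read a)=7 at depth 0
Step 10: declare d=90 at depth 0
Step 11: declare c=75 at depth 0
Step 12: declare b=77 at depth 0
Visible at query point: a=7 b=77 c=75 d=90 e=45

Answer: 0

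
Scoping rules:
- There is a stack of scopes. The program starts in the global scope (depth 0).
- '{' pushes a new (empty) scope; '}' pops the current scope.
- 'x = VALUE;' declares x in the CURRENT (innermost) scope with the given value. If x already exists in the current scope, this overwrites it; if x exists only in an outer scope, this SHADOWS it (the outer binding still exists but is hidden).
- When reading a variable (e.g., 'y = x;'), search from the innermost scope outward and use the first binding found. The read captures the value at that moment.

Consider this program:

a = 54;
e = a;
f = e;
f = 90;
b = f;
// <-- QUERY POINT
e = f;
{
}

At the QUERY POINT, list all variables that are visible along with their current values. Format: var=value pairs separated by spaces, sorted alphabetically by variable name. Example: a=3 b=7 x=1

Answer: a=54 b=90 e=54 f=90

Derivation:
Step 1: declare a=54 at depth 0
Step 2: declare e=(read a)=54 at depth 0
Step 3: declare f=(read e)=54 at depth 0
Step 4: declare f=90 at depth 0
Step 5: declare b=(read f)=90 at depth 0
Visible at query point: a=54 b=90 e=54 f=90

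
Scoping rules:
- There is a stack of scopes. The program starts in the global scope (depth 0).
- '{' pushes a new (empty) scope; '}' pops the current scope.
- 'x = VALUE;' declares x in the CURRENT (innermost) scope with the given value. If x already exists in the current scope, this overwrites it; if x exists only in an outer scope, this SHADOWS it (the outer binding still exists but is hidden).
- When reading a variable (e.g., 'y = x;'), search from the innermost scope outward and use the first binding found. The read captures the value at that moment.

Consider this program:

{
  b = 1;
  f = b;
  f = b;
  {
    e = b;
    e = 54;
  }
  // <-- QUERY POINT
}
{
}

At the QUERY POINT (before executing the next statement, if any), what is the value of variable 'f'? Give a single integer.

Step 1: enter scope (depth=1)
Step 2: declare b=1 at depth 1
Step 3: declare f=(read b)=1 at depth 1
Step 4: declare f=(read b)=1 at depth 1
Step 5: enter scope (depth=2)
Step 6: declare e=(read b)=1 at depth 2
Step 7: declare e=54 at depth 2
Step 8: exit scope (depth=1)
Visible at query point: b=1 f=1

Answer: 1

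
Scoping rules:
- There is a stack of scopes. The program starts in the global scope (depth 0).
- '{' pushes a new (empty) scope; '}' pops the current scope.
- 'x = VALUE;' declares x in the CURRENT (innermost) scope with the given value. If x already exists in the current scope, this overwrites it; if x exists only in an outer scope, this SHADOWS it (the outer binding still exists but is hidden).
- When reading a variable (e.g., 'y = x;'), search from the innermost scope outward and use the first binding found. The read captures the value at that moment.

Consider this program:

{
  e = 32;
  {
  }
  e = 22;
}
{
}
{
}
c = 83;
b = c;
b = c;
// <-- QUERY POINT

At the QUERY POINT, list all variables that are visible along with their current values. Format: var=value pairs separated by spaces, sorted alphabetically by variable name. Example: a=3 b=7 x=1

Answer: b=83 c=83

Derivation:
Step 1: enter scope (depth=1)
Step 2: declare e=32 at depth 1
Step 3: enter scope (depth=2)
Step 4: exit scope (depth=1)
Step 5: declare e=22 at depth 1
Step 6: exit scope (depth=0)
Step 7: enter scope (depth=1)
Step 8: exit scope (depth=0)
Step 9: enter scope (depth=1)
Step 10: exit scope (depth=0)
Step 11: declare c=83 at depth 0
Step 12: declare b=(read c)=83 at depth 0
Step 13: declare b=(read c)=83 at depth 0
Visible at query point: b=83 c=83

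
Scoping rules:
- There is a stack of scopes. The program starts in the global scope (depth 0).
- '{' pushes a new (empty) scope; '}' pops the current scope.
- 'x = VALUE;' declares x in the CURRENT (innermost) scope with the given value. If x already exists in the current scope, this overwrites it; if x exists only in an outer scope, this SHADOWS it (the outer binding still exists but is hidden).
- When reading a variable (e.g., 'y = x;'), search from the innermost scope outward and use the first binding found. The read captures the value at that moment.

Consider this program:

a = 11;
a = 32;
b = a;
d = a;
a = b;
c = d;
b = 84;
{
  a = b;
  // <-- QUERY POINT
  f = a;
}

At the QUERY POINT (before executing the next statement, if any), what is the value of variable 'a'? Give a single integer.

Step 1: declare a=11 at depth 0
Step 2: declare a=32 at depth 0
Step 3: declare b=(read a)=32 at depth 0
Step 4: declare d=(read a)=32 at depth 0
Step 5: declare a=(read b)=32 at depth 0
Step 6: declare c=(read d)=32 at depth 0
Step 7: declare b=84 at depth 0
Step 8: enter scope (depth=1)
Step 9: declare a=(read b)=84 at depth 1
Visible at query point: a=84 b=84 c=32 d=32

Answer: 84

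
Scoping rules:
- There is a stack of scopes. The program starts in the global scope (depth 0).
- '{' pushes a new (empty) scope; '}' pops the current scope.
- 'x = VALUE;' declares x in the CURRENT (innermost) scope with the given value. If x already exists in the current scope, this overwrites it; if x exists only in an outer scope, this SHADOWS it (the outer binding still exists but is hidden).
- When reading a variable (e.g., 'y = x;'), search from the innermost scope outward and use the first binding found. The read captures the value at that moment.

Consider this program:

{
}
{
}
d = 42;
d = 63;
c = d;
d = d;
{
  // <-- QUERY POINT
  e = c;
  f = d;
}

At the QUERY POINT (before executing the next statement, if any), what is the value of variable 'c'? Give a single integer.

Answer: 63

Derivation:
Step 1: enter scope (depth=1)
Step 2: exit scope (depth=0)
Step 3: enter scope (depth=1)
Step 4: exit scope (depth=0)
Step 5: declare d=42 at depth 0
Step 6: declare d=63 at depth 0
Step 7: declare c=(read d)=63 at depth 0
Step 8: declare d=(read d)=63 at depth 0
Step 9: enter scope (depth=1)
Visible at query point: c=63 d=63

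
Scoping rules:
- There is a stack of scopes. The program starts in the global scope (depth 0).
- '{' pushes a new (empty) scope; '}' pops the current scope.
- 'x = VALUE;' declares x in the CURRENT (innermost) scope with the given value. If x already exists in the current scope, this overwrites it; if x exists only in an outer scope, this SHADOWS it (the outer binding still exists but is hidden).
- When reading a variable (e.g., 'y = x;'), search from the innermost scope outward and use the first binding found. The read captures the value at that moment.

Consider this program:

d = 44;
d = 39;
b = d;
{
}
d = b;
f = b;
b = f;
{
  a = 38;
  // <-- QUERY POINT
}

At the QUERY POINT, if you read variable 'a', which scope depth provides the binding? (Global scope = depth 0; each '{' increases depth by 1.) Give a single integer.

Step 1: declare d=44 at depth 0
Step 2: declare d=39 at depth 0
Step 3: declare b=(read d)=39 at depth 0
Step 4: enter scope (depth=1)
Step 5: exit scope (depth=0)
Step 6: declare d=(read b)=39 at depth 0
Step 7: declare f=(read b)=39 at depth 0
Step 8: declare b=(read f)=39 at depth 0
Step 9: enter scope (depth=1)
Step 10: declare a=38 at depth 1
Visible at query point: a=38 b=39 d=39 f=39

Answer: 1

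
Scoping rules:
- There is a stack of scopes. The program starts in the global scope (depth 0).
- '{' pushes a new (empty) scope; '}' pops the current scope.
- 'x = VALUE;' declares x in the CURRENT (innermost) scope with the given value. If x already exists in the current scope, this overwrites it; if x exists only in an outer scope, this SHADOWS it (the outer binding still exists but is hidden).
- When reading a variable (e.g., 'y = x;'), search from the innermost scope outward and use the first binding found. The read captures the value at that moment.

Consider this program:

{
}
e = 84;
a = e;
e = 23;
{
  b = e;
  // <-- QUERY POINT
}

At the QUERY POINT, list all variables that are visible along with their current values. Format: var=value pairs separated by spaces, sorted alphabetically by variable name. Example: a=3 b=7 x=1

Answer: a=84 b=23 e=23

Derivation:
Step 1: enter scope (depth=1)
Step 2: exit scope (depth=0)
Step 3: declare e=84 at depth 0
Step 4: declare a=(read e)=84 at depth 0
Step 5: declare e=23 at depth 0
Step 6: enter scope (depth=1)
Step 7: declare b=(read e)=23 at depth 1
Visible at query point: a=84 b=23 e=23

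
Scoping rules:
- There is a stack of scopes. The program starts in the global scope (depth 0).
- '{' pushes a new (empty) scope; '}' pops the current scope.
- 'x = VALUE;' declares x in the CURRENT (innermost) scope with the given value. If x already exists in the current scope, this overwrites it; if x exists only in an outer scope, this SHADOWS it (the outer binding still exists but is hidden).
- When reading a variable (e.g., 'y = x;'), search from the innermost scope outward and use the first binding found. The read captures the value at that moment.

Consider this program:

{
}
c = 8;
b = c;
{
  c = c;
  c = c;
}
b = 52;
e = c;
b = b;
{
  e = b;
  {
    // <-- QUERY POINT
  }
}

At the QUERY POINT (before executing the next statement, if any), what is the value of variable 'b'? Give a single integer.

Step 1: enter scope (depth=1)
Step 2: exit scope (depth=0)
Step 3: declare c=8 at depth 0
Step 4: declare b=(read c)=8 at depth 0
Step 5: enter scope (depth=1)
Step 6: declare c=(read c)=8 at depth 1
Step 7: declare c=(read c)=8 at depth 1
Step 8: exit scope (depth=0)
Step 9: declare b=52 at depth 0
Step 10: declare e=(read c)=8 at depth 0
Step 11: declare b=(read b)=52 at depth 0
Step 12: enter scope (depth=1)
Step 13: declare e=(read b)=52 at depth 1
Step 14: enter scope (depth=2)
Visible at query point: b=52 c=8 e=52

Answer: 52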